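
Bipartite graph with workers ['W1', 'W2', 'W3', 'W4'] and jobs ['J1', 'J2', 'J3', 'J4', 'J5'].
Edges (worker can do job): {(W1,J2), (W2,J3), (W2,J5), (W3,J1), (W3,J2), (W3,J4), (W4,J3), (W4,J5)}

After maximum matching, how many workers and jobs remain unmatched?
Unmatched: 0 workers, 1 jobs

Maximum matching size: 4
Workers: 4 total, 4 matched, 0 unmatched
Jobs: 5 total, 4 matched, 1 unmatched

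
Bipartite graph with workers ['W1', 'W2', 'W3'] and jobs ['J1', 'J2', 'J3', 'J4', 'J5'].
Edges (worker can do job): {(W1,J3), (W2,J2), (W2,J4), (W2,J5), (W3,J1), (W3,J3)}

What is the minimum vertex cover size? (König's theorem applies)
Minimum vertex cover size = 3

By König's theorem: in bipartite graphs,
min vertex cover = max matching = 3

Maximum matching has size 3, so minimum vertex cover also has size 3.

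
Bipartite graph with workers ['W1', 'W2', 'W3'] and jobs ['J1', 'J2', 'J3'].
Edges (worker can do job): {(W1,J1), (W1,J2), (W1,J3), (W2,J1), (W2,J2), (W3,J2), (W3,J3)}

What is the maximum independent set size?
Maximum independent set = 3

By König's theorem:
- Min vertex cover = Max matching = 3
- Max independent set = Total vertices - Min vertex cover
- Max independent set = 6 - 3 = 3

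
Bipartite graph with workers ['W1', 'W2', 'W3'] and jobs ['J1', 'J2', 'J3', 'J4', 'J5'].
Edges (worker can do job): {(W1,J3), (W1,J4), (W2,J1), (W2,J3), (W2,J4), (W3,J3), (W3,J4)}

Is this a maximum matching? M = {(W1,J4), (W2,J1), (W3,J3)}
Yes, size 3 is maximum

Proposed matching has size 3.
Maximum matching size for this graph: 3.

This is a maximum matching.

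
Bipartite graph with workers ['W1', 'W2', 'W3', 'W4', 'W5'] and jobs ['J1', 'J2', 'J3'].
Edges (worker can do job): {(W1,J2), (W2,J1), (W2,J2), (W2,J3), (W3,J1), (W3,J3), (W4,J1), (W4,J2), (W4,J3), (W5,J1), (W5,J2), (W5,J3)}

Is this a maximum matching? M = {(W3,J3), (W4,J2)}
No, size 2 is not maximum

Proposed matching has size 2.
Maximum matching size for this graph: 3.

This is NOT maximum - can be improved to size 3.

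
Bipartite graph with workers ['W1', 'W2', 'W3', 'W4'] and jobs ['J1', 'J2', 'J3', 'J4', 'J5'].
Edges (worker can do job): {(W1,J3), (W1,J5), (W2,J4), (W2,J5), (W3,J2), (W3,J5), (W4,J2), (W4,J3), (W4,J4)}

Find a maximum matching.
Matching: {(W1,J3), (W2,J4), (W3,J5), (W4,J2)}

Maximum matching (size 4):
  W1 → J3
  W2 → J4
  W3 → J5
  W4 → J2

Each worker is assigned to at most one job, and each job to at most one worker.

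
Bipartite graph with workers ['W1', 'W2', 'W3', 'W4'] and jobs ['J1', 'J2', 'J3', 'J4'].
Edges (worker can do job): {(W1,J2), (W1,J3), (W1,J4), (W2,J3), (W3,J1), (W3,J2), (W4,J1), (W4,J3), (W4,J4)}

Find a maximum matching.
Matching: {(W1,J2), (W2,J3), (W3,J1), (W4,J4)}

Maximum matching (size 4):
  W1 → J2
  W2 → J3
  W3 → J1
  W4 → J4

Each worker is assigned to at most one job, and each job to at most one worker.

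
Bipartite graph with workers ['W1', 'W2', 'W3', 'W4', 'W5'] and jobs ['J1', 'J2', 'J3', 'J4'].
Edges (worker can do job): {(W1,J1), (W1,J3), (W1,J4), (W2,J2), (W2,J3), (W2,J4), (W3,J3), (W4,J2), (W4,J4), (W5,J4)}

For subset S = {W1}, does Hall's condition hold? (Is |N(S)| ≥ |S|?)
Yes: |N(S)| = 3, |S| = 1

Subset S = {W1}
Neighbors N(S) = {J1, J3, J4}

|N(S)| = 3, |S| = 1
Hall's condition: |N(S)| ≥ |S| is satisfied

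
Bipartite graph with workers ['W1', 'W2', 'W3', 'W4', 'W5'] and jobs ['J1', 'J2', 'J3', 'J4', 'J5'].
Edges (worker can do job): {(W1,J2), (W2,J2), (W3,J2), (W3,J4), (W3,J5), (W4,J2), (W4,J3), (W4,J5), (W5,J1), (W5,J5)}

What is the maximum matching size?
Maximum matching size = 4

Maximum matching: {(W1,J2), (W3,J4), (W4,J3), (W5,J1)}
Size: 4

This assigns 4 workers to 4 distinct jobs.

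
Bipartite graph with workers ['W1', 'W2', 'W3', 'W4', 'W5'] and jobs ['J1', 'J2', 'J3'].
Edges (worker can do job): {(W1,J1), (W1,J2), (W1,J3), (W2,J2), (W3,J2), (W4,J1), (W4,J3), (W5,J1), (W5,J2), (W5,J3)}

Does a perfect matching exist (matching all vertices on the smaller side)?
Yes, perfect matching exists (size 3)

Perfect matching: {(W3,J2), (W4,J3), (W5,J1)}
All 3 vertices on the smaller side are matched.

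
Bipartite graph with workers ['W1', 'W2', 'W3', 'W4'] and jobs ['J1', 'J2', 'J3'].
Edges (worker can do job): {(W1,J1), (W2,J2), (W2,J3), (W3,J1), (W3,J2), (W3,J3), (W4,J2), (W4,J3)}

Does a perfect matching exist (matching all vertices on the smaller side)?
Yes, perfect matching exists (size 3)

Perfect matching: {(W1,J1), (W3,J2), (W4,J3)}
All 3 vertices on the smaller side are matched.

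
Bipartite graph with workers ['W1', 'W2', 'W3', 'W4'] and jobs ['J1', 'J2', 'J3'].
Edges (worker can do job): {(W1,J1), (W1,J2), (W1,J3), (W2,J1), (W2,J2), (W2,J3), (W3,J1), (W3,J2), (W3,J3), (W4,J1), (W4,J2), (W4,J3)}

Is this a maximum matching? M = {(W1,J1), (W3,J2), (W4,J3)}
Yes, size 3 is maximum

Proposed matching has size 3.
Maximum matching size for this graph: 3.

This is a maximum matching.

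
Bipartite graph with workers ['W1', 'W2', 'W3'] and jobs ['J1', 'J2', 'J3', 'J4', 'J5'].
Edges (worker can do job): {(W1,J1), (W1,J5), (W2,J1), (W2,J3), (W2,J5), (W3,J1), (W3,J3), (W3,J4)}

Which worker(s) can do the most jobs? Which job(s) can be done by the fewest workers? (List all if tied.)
Most versatile: W2, W3 (3 jobs); Least covered: J2 (0 workers)

Worker degrees (jobs they can do): W1:2, W2:3, W3:3
Job degrees (workers who can do it): J1:3, J2:0, J3:2, J4:1, J5:2

Maximum worker degree is 3, achieved by: W2, W3
Minimum job degree is 0, achieved by: J2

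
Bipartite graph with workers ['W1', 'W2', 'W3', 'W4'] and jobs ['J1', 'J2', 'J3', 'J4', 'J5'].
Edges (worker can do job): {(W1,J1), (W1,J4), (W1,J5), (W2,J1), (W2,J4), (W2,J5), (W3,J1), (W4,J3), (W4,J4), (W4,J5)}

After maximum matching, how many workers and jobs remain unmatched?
Unmatched: 0 workers, 1 jobs

Maximum matching size: 4
Workers: 4 total, 4 matched, 0 unmatched
Jobs: 5 total, 4 matched, 1 unmatched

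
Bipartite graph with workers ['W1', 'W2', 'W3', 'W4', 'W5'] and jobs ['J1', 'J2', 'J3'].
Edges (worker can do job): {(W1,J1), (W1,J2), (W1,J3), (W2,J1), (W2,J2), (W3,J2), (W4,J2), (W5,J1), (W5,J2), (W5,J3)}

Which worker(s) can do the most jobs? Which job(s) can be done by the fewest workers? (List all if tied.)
Most versatile: W1, W5 (3 jobs); Least covered: J3 (2 workers)

Worker degrees (jobs they can do): W1:3, W2:2, W3:1, W4:1, W5:3
Job degrees (workers who can do it): J1:3, J2:5, J3:2

Maximum worker degree is 3, achieved by: W1, W5
Minimum job degree is 2, achieved by: J3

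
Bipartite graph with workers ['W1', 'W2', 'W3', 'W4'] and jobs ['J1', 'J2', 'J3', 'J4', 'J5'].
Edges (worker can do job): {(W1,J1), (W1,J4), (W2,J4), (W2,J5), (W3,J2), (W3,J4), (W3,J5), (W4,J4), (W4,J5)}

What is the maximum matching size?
Maximum matching size = 4

Maximum matching: {(W1,J1), (W2,J4), (W3,J2), (W4,J5)}
Size: 4

This assigns 4 workers to 4 distinct jobs.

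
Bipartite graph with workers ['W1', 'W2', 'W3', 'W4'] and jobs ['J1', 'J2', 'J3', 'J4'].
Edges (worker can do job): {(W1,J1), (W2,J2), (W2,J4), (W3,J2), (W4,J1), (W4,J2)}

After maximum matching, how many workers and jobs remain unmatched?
Unmatched: 1 workers, 1 jobs

Maximum matching size: 3
Workers: 4 total, 3 matched, 1 unmatched
Jobs: 4 total, 3 matched, 1 unmatched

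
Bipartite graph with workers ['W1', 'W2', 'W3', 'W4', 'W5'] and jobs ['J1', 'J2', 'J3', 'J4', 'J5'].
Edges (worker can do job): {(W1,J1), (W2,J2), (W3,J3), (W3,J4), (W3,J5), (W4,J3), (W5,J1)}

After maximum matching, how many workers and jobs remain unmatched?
Unmatched: 1 workers, 1 jobs

Maximum matching size: 4
Workers: 5 total, 4 matched, 1 unmatched
Jobs: 5 total, 4 matched, 1 unmatched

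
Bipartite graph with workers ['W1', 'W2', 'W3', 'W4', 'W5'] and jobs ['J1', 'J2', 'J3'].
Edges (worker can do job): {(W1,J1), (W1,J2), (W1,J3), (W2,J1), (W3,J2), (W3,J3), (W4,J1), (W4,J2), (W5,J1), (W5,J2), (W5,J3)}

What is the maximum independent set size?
Maximum independent set = 5

By König's theorem:
- Min vertex cover = Max matching = 3
- Max independent set = Total vertices - Min vertex cover
- Max independent set = 8 - 3 = 5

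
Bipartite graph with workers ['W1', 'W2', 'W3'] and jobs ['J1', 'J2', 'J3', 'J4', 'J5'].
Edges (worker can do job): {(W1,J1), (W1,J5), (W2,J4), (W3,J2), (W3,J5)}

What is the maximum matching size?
Maximum matching size = 3

Maximum matching: {(W1,J5), (W2,J4), (W3,J2)}
Size: 3

This assigns 3 workers to 3 distinct jobs.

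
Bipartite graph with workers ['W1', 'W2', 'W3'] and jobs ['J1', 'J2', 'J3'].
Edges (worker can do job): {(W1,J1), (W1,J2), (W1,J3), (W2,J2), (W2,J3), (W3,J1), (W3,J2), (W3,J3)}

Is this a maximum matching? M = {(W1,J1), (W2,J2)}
No, size 2 is not maximum

Proposed matching has size 2.
Maximum matching size for this graph: 3.

This is NOT maximum - can be improved to size 3.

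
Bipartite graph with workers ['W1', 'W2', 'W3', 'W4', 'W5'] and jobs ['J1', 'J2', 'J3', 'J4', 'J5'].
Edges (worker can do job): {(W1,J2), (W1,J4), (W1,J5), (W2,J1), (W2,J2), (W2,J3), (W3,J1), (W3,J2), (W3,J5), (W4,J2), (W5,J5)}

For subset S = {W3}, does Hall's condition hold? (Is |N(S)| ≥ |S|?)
Yes: |N(S)| = 3, |S| = 1

Subset S = {W3}
Neighbors N(S) = {J1, J2, J5}

|N(S)| = 3, |S| = 1
Hall's condition: |N(S)| ≥ |S| is satisfied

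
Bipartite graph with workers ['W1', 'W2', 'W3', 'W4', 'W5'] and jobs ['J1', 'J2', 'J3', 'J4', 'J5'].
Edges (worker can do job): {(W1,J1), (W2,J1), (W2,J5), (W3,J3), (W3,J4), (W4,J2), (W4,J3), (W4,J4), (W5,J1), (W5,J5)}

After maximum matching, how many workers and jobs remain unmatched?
Unmatched: 1 workers, 1 jobs

Maximum matching size: 4
Workers: 5 total, 4 matched, 1 unmatched
Jobs: 5 total, 4 matched, 1 unmatched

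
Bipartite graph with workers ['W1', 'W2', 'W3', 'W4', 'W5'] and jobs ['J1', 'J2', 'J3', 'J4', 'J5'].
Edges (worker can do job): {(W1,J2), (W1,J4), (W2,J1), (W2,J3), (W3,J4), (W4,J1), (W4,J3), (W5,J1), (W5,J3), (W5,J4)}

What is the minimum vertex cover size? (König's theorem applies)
Minimum vertex cover size = 4

By König's theorem: in bipartite graphs,
min vertex cover = max matching = 4

Maximum matching has size 4, so minimum vertex cover also has size 4.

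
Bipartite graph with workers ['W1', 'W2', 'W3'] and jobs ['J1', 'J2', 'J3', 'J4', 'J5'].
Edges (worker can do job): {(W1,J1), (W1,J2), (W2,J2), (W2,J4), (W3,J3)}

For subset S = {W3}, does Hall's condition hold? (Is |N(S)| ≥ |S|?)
Yes: |N(S)| = 1, |S| = 1

Subset S = {W3}
Neighbors N(S) = {J3}

|N(S)| = 1, |S| = 1
Hall's condition: |N(S)| ≥ |S| is satisfied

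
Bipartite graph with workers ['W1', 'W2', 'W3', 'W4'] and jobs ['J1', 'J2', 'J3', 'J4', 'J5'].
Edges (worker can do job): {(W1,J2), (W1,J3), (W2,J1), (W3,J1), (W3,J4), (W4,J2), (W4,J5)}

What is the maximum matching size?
Maximum matching size = 4

Maximum matching: {(W1,J2), (W2,J1), (W3,J4), (W4,J5)}
Size: 4

This assigns 4 workers to 4 distinct jobs.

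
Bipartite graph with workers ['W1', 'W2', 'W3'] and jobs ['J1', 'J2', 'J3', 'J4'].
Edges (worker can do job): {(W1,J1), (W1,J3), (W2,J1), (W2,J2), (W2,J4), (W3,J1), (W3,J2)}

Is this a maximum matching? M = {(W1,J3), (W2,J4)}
No, size 2 is not maximum

Proposed matching has size 2.
Maximum matching size for this graph: 3.

This is NOT maximum - can be improved to size 3.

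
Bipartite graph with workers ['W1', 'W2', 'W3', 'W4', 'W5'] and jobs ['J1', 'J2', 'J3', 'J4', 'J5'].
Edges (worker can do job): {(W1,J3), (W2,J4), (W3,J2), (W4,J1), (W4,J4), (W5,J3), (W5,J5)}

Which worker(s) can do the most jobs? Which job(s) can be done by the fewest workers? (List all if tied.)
Most versatile: W4, W5 (2 jobs); Least covered: J1, J2, J5 (1 workers)

Worker degrees (jobs they can do): W1:1, W2:1, W3:1, W4:2, W5:2
Job degrees (workers who can do it): J1:1, J2:1, J3:2, J4:2, J5:1

Maximum worker degree is 2, achieved by: W4, W5
Minimum job degree is 1, achieved by: J1, J2, J5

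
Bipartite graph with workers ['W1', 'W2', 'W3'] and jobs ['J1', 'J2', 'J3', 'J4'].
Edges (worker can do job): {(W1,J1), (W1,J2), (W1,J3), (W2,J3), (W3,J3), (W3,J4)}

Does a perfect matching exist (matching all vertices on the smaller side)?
Yes, perfect matching exists (size 3)

Perfect matching: {(W1,J2), (W2,J3), (W3,J4)}
All 3 vertices on the smaller side are matched.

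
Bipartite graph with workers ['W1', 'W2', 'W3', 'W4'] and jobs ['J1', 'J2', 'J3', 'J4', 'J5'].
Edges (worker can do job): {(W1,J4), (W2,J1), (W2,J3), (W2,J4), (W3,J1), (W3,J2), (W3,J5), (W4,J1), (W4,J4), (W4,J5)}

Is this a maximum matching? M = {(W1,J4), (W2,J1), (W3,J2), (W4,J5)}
Yes, size 4 is maximum

Proposed matching has size 4.
Maximum matching size for this graph: 4.

This is a maximum matching.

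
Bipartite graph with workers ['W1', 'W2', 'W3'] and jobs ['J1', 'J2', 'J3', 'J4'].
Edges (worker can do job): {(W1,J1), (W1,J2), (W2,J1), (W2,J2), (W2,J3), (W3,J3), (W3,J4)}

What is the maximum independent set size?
Maximum independent set = 4

By König's theorem:
- Min vertex cover = Max matching = 3
- Max independent set = Total vertices - Min vertex cover
- Max independent set = 7 - 3 = 4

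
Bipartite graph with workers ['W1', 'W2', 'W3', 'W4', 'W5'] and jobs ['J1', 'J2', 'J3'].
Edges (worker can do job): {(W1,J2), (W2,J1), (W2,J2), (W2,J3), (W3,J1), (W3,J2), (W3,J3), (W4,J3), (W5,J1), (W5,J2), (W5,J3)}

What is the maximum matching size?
Maximum matching size = 3

Maximum matching: {(W2,J1), (W3,J3), (W5,J2)}
Size: 3

This assigns 3 workers to 3 distinct jobs.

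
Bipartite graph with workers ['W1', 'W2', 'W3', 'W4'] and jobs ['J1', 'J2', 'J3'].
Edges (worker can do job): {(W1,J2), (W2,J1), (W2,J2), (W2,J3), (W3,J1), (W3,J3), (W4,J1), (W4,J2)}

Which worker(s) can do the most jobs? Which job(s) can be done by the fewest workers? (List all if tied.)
Most versatile: W2 (3 jobs); Least covered: J3 (2 workers)

Worker degrees (jobs they can do): W1:1, W2:3, W3:2, W4:2
Job degrees (workers who can do it): J1:3, J2:3, J3:2

Maximum worker degree is 3, achieved by: W2
Minimum job degree is 2, achieved by: J3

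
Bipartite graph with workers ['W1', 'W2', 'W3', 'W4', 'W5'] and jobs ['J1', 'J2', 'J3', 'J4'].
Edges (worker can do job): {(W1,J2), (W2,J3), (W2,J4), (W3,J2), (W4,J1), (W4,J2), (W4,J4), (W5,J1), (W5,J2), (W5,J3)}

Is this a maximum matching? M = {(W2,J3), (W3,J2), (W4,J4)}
No, size 3 is not maximum

Proposed matching has size 3.
Maximum matching size for this graph: 4.

This is NOT maximum - can be improved to size 4.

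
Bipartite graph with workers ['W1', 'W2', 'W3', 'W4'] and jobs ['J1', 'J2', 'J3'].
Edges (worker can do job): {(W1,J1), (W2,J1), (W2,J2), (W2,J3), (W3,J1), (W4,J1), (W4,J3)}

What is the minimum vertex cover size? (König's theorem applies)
Minimum vertex cover size = 3

By König's theorem: in bipartite graphs,
min vertex cover = max matching = 3

Maximum matching has size 3, so minimum vertex cover also has size 3.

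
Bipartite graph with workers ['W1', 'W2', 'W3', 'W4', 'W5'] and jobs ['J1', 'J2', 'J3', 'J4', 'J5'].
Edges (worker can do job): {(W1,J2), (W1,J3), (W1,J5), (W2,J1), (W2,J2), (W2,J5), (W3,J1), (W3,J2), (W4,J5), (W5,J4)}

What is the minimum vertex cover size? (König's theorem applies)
Minimum vertex cover size = 5

By König's theorem: in bipartite graphs,
min vertex cover = max matching = 5

Maximum matching has size 5, so minimum vertex cover also has size 5.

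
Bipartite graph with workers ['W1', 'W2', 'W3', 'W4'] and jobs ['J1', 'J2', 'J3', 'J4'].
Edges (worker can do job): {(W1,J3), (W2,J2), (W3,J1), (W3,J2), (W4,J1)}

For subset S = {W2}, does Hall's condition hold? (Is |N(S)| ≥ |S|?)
Yes: |N(S)| = 1, |S| = 1

Subset S = {W2}
Neighbors N(S) = {J2}

|N(S)| = 1, |S| = 1
Hall's condition: |N(S)| ≥ |S| is satisfied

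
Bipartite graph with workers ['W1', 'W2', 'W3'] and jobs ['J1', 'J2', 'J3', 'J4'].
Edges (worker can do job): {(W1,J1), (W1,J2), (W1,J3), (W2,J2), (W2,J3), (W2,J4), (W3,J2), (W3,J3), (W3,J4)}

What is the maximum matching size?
Maximum matching size = 3

Maximum matching: {(W1,J3), (W2,J2), (W3,J4)}
Size: 3

This assigns 3 workers to 3 distinct jobs.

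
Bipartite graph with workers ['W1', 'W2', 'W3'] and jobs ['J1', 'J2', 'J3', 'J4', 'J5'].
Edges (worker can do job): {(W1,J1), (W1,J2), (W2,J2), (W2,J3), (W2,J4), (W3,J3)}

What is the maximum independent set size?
Maximum independent set = 5

By König's theorem:
- Min vertex cover = Max matching = 3
- Max independent set = Total vertices - Min vertex cover
- Max independent set = 8 - 3 = 5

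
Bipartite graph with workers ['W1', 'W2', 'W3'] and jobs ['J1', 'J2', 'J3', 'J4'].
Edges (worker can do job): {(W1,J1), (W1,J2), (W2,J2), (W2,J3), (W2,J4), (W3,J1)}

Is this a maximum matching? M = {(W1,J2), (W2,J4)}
No, size 2 is not maximum

Proposed matching has size 2.
Maximum matching size for this graph: 3.

This is NOT maximum - can be improved to size 3.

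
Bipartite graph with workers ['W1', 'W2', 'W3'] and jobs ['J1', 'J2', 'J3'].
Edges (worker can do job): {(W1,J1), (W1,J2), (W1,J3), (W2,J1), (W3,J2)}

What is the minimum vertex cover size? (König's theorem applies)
Minimum vertex cover size = 3

By König's theorem: in bipartite graphs,
min vertex cover = max matching = 3

Maximum matching has size 3, so minimum vertex cover also has size 3.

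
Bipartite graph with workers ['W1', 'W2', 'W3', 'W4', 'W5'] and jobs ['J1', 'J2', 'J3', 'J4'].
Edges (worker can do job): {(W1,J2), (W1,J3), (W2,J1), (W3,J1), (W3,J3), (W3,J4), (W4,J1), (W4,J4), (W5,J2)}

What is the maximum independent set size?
Maximum independent set = 5

By König's theorem:
- Min vertex cover = Max matching = 4
- Max independent set = Total vertices - Min vertex cover
- Max independent set = 9 - 4 = 5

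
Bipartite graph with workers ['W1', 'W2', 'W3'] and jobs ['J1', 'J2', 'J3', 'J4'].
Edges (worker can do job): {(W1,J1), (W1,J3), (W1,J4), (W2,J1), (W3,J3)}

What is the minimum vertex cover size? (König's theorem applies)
Minimum vertex cover size = 3

By König's theorem: in bipartite graphs,
min vertex cover = max matching = 3

Maximum matching has size 3, so minimum vertex cover also has size 3.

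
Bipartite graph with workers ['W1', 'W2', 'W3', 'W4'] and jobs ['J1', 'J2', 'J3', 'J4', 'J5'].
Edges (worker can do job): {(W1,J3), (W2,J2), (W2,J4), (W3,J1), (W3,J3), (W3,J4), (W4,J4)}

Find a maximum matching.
Matching: {(W1,J3), (W2,J2), (W3,J1), (W4,J4)}

Maximum matching (size 4):
  W1 → J3
  W2 → J2
  W3 → J1
  W4 → J4

Each worker is assigned to at most one job, and each job to at most one worker.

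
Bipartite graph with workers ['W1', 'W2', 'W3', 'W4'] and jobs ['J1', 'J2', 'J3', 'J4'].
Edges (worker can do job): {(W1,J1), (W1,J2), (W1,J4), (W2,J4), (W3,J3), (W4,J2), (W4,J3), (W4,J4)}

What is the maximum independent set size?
Maximum independent set = 4

By König's theorem:
- Min vertex cover = Max matching = 4
- Max independent set = Total vertices - Min vertex cover
- Max independent set = 8 - 4 = 4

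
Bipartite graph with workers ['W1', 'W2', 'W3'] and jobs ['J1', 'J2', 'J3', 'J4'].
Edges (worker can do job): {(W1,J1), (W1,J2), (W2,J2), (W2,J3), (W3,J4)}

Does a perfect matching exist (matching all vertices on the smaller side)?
Yes, perfect matching exists (size 3)

Perfect matching: {(W1,J2), (W2,J3), (W3,J4)}
All 3 vertices on the smaller side are matched.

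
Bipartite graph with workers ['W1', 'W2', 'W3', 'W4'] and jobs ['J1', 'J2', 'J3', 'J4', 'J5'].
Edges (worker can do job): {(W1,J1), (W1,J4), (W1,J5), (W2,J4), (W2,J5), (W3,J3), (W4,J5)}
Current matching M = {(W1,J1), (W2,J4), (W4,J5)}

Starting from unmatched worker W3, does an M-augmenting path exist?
Yes: W3 → J3

An M-augmenting path alternates non-matching / matching edges, starting and ending at unmatched vertices.
Path: W3 → J3
(J3 is unmatched in M, so the path is augmenting.)
Flipping edges along this path would increase |M| from 3 to 4.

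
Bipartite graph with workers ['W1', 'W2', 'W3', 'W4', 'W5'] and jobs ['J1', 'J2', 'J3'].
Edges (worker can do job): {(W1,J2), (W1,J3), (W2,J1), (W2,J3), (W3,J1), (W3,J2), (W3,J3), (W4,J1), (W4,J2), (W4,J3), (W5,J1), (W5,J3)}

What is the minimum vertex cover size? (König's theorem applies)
Minimum vertex cover size = 3

By König's theorem: in bipartite graphs,
min vertex cover = max matching = 3

Maximum matching has size 3, so minimum vertex cover also has size 3.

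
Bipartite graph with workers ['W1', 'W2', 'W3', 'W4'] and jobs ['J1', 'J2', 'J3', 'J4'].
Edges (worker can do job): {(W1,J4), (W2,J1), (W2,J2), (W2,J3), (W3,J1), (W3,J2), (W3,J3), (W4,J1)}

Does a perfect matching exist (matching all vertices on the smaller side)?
Yes, perfect matching exists (size 4)

Perfect matching: {(W1,J4), (W2,J3), (W3,J2), (W4,J1)}
All 4 vertices on the smaller side are matched.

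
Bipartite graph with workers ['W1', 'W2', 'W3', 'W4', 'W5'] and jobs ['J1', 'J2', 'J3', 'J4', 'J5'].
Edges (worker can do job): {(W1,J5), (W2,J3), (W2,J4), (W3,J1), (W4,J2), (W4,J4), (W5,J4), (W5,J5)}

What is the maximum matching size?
Maximum matching size = 5

Maximum matching: {(W1,J5), (W2,J3), (W3,J1), (W4,J2), (W5,J4)}
Size: 5

This assigns 5 workers to 5 distinct jobs.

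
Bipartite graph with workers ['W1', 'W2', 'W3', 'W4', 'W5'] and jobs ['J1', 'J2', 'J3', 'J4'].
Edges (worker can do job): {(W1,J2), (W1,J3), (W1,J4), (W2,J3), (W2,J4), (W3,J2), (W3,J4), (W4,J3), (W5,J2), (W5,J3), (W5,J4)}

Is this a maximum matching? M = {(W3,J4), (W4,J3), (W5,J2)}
Yes, size 3 is maximum

Proposed matching has size 3.
Maximum matching size for this graph: 3.

This is a maximum matching.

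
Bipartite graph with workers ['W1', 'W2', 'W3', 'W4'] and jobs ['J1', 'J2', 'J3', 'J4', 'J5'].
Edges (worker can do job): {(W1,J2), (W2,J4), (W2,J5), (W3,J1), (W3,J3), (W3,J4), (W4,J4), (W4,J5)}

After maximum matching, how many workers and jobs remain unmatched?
Unmatched: 0 workers, 1 jobs

Maximum matching size: 4
Workers: 4 total, 4 matched, 0 unmatched
Jobs: 5 total, 4 matched, 1 unmatched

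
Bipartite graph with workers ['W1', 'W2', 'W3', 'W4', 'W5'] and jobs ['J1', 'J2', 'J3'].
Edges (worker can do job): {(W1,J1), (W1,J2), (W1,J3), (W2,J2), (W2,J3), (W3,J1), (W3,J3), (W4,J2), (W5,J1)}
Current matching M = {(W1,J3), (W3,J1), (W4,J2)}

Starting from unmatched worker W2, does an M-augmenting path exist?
No augmenting path from W2

Alternating search from W2 reaches jobs: {J1, J2, J3}.
Every reachable job is already matched in M, and following those matched edges back to workers exposes no further unvisited jobs.
No M-augmenting path from W2 exists.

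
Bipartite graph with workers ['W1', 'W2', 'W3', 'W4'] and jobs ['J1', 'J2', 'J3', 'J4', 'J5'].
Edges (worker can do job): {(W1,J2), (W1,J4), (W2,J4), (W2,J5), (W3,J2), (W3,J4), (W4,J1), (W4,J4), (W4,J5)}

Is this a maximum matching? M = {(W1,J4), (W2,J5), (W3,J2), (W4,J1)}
Yes, size 4 is maximum

Proposed matching has size 4.
Maximum matching size for this graph: 4.

This is a maximum matching.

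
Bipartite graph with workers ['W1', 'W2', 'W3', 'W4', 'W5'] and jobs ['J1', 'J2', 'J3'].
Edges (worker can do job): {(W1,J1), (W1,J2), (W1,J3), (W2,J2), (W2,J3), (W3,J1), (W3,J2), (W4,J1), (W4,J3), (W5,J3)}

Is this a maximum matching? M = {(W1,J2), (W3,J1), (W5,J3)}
Yes, size 3 is maximum

Proposed matching has size 3.
Maximum matching size for this graph: 3.

This is a maximum matching.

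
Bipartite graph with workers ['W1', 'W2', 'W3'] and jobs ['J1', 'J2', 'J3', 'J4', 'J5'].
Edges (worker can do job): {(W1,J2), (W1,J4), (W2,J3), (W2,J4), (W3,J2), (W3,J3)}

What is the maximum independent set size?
Maximum independent set = 5

By König's theorem:
- Min vertex cover = Max matching = 3
- Max independent set = Total vertices - Min vertex cover
- Max independent set = 8 - 3 = 5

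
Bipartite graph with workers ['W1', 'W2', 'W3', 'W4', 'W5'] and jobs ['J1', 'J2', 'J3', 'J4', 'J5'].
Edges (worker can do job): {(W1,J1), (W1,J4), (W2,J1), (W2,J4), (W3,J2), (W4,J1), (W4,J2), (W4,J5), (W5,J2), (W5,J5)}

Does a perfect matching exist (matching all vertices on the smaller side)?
No, maximum matching has size 4 < 5

Maximum matching has size 4, need 5 for perfect matching.
Unmatched workers: ['W2']
Unmatched jobs: ['J3']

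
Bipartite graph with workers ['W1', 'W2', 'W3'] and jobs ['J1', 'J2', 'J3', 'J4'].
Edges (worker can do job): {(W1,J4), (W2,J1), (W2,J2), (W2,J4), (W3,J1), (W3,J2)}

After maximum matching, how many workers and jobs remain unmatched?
Unmatched: 0 workers, 1 jobs

Maximum matching size: 3
Workers: 3 total, 3 matched, 0 unmatched
Jobs: 4 total, 3 matched, 1 unmatched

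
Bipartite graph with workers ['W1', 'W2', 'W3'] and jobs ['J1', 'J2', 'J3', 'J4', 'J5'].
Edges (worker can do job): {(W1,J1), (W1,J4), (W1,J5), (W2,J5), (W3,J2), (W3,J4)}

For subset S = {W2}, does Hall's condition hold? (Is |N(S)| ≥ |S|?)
Yes: |N(S)| = 1, |S| = 1

Subset S = {W2}
Neighbors N(S) = {J5}

|N(S)| = 1, |S| = 1
Hall's condition: |N(S)| ≥ |S| is satisfied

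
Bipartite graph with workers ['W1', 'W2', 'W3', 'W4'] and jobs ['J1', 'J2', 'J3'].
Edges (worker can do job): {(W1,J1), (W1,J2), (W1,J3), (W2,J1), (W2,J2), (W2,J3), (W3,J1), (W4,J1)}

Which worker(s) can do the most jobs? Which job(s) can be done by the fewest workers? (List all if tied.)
Most versatile: W1, W2 (3 jobs); Least covered: J2, J3 (2 workers)

Worker degrees (jobs they can do): W1:3, W2:3, W3:1, W4:1
Job degrees (workers who can do it): J1:4, J2:2, J3:2

Maximum worker degree is 3, achieved by: W1, W2
Minimum job degree is 2, achieved by: J2, J3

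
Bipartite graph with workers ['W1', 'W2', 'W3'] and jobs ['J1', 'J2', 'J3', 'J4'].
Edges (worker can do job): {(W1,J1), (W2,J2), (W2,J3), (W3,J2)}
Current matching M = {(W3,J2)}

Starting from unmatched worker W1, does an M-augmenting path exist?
Yes: W1 → J1

An M-augmenting path alternates non-matching / matching edges, starting and ending at unmatched vertices.
Path: W1 → J1
(J1 is unmatched in M, so the path is augmenting.)
Flipping edges along this path would increase |M| from 1 to 2.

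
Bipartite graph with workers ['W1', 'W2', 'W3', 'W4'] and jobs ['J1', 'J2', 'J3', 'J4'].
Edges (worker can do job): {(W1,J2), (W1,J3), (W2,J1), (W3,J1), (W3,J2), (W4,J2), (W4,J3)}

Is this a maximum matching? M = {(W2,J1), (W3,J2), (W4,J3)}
Yes, size 3 is maximum

Proposed matching has size 3.
Maximum matching size for this graph: 3.

This is a maximum matching.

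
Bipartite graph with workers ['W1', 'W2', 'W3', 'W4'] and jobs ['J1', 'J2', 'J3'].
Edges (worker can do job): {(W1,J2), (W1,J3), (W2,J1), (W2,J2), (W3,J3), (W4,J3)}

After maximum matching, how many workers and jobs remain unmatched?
Unmatched: 1 workers, 0 jobs

Maximum matching size: 3
Workers: 4 total, 3 matched, 1 unmatched
Jobs: 3 total, 3 matched, 0 unmatched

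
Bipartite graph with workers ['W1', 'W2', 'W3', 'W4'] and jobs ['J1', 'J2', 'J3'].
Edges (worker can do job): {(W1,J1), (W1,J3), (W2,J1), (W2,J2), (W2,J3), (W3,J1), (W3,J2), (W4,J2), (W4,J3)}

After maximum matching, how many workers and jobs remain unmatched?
Unmatched: 1 workers, 0 jobs

Maximum matching size: 3
Workers: 4 total, 3 matched, 1 unmatched
Jobs: 3 total, 3 matched, 0 unmatched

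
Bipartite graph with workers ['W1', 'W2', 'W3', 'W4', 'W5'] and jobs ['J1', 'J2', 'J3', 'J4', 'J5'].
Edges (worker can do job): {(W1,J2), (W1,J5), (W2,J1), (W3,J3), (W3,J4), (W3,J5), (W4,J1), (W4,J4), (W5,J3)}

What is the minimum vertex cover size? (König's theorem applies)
Minimum vertex cover size = 5

By König's theorem: in bipartite graphs,
min vertex cover = max matching = 5

Maximum matching has size 5, so minimum vertex cover also has size 5.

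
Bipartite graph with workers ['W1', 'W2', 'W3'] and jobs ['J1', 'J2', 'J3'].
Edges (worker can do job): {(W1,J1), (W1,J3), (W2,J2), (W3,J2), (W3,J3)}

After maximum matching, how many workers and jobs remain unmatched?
Unmatched: 0 workers, 0 jobs

Maximum matching size: 3
Workers: 3 total, 3 matched, 0 unmatched
Jobs: 3 total, 3 matched, 0 unmatched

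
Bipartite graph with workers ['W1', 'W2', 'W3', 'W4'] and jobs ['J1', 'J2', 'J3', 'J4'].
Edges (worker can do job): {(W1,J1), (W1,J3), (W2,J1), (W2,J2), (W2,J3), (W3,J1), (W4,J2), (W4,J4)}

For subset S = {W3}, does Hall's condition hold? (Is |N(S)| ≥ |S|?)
Yes: |N(S)| = 1, |S| = 1

Subset S = {W3}
Neighbors N(S) = {J1}

|N(S)| = 1, |S| = 1
Hall's condition: |N(S)| ≥ |S| is satisfied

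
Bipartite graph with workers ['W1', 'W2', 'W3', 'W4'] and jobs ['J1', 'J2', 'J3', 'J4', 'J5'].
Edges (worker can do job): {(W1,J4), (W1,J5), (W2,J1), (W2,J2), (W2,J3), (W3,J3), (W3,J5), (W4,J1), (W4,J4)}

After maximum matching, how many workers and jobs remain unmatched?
Unmatched: 0 workers, 1 jobs

Maximum matching size: 4
Workers: 4 total, 4 matched, 0 unmatched
Jobs: 5 total, 4 matched, 1 unmatched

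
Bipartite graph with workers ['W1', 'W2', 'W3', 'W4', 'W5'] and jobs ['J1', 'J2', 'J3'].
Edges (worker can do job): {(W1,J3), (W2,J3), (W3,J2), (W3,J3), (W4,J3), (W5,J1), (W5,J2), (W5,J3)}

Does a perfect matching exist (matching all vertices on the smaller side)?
Yes, perfect matching exists (size 3)

Perfect matching: {(W3,J2), (W4,J3), (W5,J1)}
All 3 vertices on the smaller side are matched.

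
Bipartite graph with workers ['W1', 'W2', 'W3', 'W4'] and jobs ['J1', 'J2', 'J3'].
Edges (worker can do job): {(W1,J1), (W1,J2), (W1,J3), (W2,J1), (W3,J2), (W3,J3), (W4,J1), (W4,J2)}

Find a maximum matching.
Matching: {(W1,J1), (W3,J3), (W4,J2)}

Maximum matching (size 3):
  W1 → J1
  W3 → J3
  W4 → J2

Each worker is assigned to at most one job, and each job to at most one worker.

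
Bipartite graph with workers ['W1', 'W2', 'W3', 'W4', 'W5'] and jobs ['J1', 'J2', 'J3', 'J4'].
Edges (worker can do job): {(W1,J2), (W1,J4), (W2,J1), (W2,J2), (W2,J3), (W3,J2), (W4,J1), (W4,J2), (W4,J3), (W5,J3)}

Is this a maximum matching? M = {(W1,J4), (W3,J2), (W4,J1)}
No, size 3 is not maximum

Proposed matching has size 3.
Maximum matching size for this graph: 4.

This is NOT maximum - can be improved to size 4.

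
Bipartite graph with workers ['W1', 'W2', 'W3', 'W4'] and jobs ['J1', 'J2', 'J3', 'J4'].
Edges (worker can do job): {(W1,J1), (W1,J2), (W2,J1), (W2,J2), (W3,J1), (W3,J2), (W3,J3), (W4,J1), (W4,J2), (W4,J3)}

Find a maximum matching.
Matching: {(W1,J2), (W3,J1), (W4,J3)}

Maximum matching (size 3):
  W1 → J2
  W3 → J1
  W4 → J3

Each worker is assigned to at most one job, and each job to at most one worker.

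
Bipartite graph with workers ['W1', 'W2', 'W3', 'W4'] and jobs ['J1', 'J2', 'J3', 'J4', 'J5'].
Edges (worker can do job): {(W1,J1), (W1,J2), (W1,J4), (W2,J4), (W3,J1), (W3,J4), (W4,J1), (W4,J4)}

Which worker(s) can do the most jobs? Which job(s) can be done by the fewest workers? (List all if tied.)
Most versatile: W1 (3 jobs); Least covered: J3, J5 (0 workers)

Worker degrees (jobs they can do): W1:3, W2:1, W3:2, W4:2
Job degrees (workers who can do it): J1:3, J2:1, J3:0, J4:4, J5:0

Maximum worker degree is 3, achieved by: W1
Minimum job degree is 0, achieved by: J3, J5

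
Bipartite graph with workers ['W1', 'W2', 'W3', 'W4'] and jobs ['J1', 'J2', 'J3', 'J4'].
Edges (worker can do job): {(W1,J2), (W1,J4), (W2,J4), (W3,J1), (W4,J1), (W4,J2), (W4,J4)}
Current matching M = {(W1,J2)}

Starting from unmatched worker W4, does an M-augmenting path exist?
Yes: W4 → J4

An M-augmenting path alternates non-matching / matching edges, starting and ending at unmatched vertices.
Path: W4 → J4
(J4 is unmatched in M, so the path is augmenting.)
Flipping edges along this path would increase |M| from 1 to 2.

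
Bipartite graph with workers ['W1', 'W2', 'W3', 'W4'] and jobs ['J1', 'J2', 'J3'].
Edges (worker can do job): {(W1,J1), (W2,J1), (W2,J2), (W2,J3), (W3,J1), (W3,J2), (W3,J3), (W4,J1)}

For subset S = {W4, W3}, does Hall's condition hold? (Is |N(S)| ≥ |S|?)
Yes: |N(S)| = 3, |S| = 2

Subset S = {W4, W3}
Neighbors N(S) = {J1, J2, J3}

|N(S)| = 3, |S| = 2
Hall's condition: |N(S)| ≥ |S| is satisfied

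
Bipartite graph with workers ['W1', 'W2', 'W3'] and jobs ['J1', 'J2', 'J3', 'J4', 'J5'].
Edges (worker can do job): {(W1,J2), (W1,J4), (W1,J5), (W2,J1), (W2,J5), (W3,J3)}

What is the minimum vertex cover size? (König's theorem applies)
Minimum vertex cover size = 3

By König's theorem: in bipartite graphs,
min vertex cover = max matching = 3

Maximum matching has size 3, so minimum vertex cover also has size 3.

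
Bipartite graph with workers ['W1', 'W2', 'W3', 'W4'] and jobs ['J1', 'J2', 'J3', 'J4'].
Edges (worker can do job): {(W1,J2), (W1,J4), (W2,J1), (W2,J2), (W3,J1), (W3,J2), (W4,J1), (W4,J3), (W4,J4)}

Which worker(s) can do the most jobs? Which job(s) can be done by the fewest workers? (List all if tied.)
Most versatile: W4 (3 jobs); Least covered: J3 (1 workers)

Worker degrees (jobs they can do): W1:2, W2:2, W3:2, W4:3
Job degrees (workers who can do it): J1:3, J2:3, J3:1, J4:2

Maximum worker degree is 3, achieved by: W4
Minimum job degree is 1, achieved by: J3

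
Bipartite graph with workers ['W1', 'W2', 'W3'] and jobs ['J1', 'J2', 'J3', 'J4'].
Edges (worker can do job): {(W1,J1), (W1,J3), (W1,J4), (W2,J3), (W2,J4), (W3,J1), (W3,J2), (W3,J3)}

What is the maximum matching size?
Maximum matching size = 3

Maximum matching: {(W1,J3), (W2,J4), (W3,J2)}
Size: 3

This assigns 3 workers to 3 distinct jobs.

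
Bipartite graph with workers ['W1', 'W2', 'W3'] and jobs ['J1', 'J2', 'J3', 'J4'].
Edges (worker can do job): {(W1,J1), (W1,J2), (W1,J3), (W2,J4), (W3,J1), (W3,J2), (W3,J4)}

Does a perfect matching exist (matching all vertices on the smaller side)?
Yes, perfect matching exists (size 3)

Perfect matching: {(W1,J3), (W2,J4), (W3,J1)}
All 3 vertices on the smaller side are matched.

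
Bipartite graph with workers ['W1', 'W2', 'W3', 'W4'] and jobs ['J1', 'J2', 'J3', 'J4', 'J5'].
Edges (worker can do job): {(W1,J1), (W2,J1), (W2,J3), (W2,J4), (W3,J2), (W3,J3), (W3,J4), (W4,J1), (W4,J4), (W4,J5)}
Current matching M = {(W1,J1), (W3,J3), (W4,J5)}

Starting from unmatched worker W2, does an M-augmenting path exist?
Yes: W2 → J3 → W3 → J2

An M-augmenting path alternates non-matching / matching edges, starting and ending at unmatched vertices.
Path: W2 → J3 → W3 → J2
(J2 is unmatched in M, so the path is augmenting.)
Flipping edges along this path would increase |M| from 3 to 4.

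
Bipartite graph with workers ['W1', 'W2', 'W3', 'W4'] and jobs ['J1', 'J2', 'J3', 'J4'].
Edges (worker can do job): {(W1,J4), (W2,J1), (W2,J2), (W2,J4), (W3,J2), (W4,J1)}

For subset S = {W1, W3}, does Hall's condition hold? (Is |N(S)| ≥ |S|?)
Yes: |N(S)| = 2, |S| = 2

Subset S = {W1, W3}
Neighbors N(S) = {J2, J4}

|N(S)| = 2, |S| = 2
Hall's condition: |N(S)| ≥ |S| is satisfied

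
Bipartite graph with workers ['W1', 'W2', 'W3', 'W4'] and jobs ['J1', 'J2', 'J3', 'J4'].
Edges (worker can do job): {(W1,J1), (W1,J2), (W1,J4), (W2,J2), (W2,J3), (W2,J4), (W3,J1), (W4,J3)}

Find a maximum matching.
Matching: {(W1,J2), (W2,J4), (W3,J1), (W4,J3)}

Maximum matching (size 4):
  W1 → J2
  W2 → J4
  W3 → J1
  W4 → J3

Each worker is assigned to at most one job, and each job to at most one worker.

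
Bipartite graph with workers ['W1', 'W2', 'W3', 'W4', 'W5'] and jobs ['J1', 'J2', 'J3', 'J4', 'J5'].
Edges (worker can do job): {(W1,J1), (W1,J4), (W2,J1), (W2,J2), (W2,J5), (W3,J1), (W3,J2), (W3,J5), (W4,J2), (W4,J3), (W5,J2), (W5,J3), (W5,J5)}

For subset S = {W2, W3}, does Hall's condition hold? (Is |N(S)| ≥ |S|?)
Yes: |N(S)| = 3, |S| = 2

Subset S = {W2, W3}
Neighbors N(S) = {J1, J2, J5}

|N(S)| = 3, |S| = 2
Hall's condition: |N(S)| ≥ |S| is satisfied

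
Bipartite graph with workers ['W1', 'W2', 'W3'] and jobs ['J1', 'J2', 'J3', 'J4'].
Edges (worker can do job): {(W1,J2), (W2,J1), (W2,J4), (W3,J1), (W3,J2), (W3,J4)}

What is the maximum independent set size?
Maximum independent set = 4

By König's theorem:
- Min vertex cover = Max matching = 3
- Max independent set = Total vertices - Min vertex cover
- Max independent set = 7 - 3 = 4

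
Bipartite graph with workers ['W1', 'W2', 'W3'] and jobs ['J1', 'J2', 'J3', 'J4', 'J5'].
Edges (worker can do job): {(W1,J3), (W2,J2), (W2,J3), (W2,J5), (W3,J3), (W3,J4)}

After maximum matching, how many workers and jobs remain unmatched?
Unmatched: 0 workers, 2 jobs

Maximum matching size: 3
Workers: 3 total, 3 matched, 0 unmatched
Jobs: 5 total, 3 matched, 2 unmatched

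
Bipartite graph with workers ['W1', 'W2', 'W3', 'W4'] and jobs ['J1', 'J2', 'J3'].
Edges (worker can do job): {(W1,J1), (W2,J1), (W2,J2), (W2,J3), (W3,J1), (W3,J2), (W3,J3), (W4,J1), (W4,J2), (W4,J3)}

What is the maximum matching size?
Maximum matching size = 3

Maximum matching: {(W2,J2), (W3,J1), (W4,J3)}
Size: 3

This assigns 3 workers to 3 distinct jobs.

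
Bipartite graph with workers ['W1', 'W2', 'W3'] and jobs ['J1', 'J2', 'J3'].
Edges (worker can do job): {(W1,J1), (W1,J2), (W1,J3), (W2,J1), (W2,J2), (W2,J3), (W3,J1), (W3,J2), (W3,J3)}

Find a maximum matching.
Matching: {(W1,J1), (W2,J3), (W3,J2)}

Maximum matching (size 3):
  W1 → J1
  W2 → J3
  W3 → J2

Each worker is assigned to at most one job, and each job to at most one worker.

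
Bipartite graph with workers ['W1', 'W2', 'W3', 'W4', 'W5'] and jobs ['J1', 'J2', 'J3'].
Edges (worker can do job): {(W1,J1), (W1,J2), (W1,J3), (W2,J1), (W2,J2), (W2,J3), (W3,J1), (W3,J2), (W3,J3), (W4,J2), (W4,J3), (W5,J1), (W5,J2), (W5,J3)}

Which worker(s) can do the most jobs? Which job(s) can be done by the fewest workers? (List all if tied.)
Most versatile: W1, W2, W3, W5 (3 jobs); Least covered: J1 (4 workers)

Worker degrees (jobs they can do): W1:3, W2:3, W3:3, W4:2, W5:3
Job degrees (workers who can do it): J1:4, J2:5, J3:5

Maximum worker degree is 3, achieved by: W1, W2, W3, W5
Minimum job degree is 4, achieved by: J1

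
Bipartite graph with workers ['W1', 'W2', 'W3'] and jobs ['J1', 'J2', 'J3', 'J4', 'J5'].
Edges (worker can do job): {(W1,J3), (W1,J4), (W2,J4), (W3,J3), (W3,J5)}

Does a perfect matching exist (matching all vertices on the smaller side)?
Yes, perfect matching exists (size 3)

Perfect matching: {(W1,J3), (W2,J4), (W3,J5)}
All 3 vertices on the smaller side are matched.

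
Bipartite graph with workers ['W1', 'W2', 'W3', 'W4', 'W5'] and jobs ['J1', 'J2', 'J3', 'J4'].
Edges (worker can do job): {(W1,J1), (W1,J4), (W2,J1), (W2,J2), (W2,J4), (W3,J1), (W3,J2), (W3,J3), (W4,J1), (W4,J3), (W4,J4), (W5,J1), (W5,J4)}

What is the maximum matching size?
Maximum matching size = 4

Maximum matching: {(W1,J1), (W3,J2), (W4,J3), (W5,J4)}
Size: 4

This assigns 4 workers to 4 distinct jobs.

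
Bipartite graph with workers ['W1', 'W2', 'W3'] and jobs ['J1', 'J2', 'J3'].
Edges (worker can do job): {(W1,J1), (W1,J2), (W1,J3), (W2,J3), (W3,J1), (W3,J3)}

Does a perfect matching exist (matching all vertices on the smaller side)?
Yes, perfect matching exists (size 3)

Perfect matching: {(W1,J2), (W2,J3), (W3,J1)}
All 3 vertices on the smaller side are matched.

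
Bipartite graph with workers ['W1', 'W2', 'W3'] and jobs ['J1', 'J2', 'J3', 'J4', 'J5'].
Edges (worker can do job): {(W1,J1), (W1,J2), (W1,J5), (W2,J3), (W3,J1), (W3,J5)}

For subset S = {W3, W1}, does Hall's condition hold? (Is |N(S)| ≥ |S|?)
Yes: |N(S)| = 3, |S| = 2

Subset S = {W3, W1}
Neighbors N(S) = {J1, J2, J5}

|N(S)| = 3, |S| = 2
Hall's condition: |N(S)| ≥ |S| is satisfied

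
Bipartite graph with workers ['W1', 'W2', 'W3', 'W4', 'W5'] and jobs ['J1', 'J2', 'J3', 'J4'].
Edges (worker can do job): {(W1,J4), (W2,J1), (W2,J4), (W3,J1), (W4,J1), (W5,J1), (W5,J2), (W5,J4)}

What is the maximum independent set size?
Maximum independent set = 6

By König's theorem:
- Min vertex cover = Max matching = 3
- Max independent set = Total vertices - Min vertex cover
- Max independent set = 9 - 3 = 6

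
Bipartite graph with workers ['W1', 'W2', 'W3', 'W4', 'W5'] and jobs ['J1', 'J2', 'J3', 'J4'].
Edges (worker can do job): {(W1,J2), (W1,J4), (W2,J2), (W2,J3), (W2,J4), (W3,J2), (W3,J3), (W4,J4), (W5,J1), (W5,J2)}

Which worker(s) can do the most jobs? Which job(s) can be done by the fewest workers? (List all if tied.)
Most versatile: W2 (3 jobs); Least covered: J1 (1 workers)

Worker degrees (jobs they can do): W1:2, W2:3, W3:2, W4:1, W5:2
Job degrees (workers who can do it): J1:1, J2:4, J3:2, J4:3

Maximum worker degree is 3, achieved by: W2
Minimum job degree is 1, achieved by: J1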